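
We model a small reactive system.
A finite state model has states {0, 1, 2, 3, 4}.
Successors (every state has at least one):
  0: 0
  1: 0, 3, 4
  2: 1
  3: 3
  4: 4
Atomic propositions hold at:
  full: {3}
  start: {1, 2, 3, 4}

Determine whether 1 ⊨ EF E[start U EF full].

EF full: least fixpoint, start Z0 = {3}, add states with some successor in Z. Z1 = {1, 3}; Z2 = {1, 2, 3}; fixed.
Sat(EF full) = {1, 2, 3}
E[start U EF full]: least fixpoint, start Z0 = Sat(EF full) = {1, 2, 3}, add states in Sat(start) with some successor in Z. Already a fixed point.
Sat(E[start U EF full]) = {1, 2, 3}
EF E[start U EF full]: least fixpoint, start Z0 = {1, 2, 3}, add states with some successor in Z. Already a fixed point.
Sat(EF E[start U EF full]) = {1, 2, 3}
1 ∈ Sat(EF E[start U EF full]) = {1, 2, 3}, so the formula holds at 1.

Yes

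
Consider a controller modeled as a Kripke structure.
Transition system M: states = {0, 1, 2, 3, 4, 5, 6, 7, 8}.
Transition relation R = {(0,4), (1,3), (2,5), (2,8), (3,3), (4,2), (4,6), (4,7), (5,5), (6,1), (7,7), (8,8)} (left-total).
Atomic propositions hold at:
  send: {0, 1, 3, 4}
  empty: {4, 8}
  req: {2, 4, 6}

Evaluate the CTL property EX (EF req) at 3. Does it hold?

No

EF req: least fixpoint, start Z0 = {2, 4, 6}, add states with some successor in Z. Z1 = {0, 2, 4, 6}; fixed.
Sat(EF req) = {0, 2, 4, 6}
Sat(EX (EF req)) = {s : some successor in {0, 2, 4, 6}} = {0, 4}
3 ∉ Sat(EX (EF req)) = {0, 4}, so the formula does not hold at 3.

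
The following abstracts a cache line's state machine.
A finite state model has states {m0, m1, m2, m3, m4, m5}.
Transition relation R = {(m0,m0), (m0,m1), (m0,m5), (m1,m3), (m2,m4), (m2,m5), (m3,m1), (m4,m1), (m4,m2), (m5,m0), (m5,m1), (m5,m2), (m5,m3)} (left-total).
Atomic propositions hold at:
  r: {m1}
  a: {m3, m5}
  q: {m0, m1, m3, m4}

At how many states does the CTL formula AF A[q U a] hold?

3

A[q U a]: least fixpoint, start Z0 = Sat(a) = {m3, m5}, add states in Sat(q) with every successor in Z. Z1 = {m1, m3, m5}; fixed.
Sat(A[q U a]) = {m1, m3, m5}
AF A[q U a]: least fixpoint, start Z0 = {m1, m3, m5}, add states with every successor in Z. Already a fixed point.
Sat(AF A[q U a]) = {m1, m3, m5}
|Sat(AF A[q U a])| = |{m1, m3, m5}| = 3.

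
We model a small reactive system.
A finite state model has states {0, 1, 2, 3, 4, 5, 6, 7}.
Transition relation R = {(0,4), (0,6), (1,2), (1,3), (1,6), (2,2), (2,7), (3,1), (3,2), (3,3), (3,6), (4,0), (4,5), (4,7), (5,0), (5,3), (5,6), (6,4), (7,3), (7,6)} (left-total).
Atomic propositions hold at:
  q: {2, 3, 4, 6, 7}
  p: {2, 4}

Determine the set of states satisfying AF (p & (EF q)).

EF q: least fixpoint, start Z0 = {2, 3, 4, 6, 7}, add states with some successor in Z. Z1 = {0, 1, 2, 3, 4, 5, 6, 7}; fixed.
Sat(EF q) = {0, 1, 2, 3, 4, 5, 6, 7}
Sat(p & (EF q)) = {2, 4}
AF (p & (EF q)): least fixpoint, start Z0 = {2, 4}, add states with every successor in Z. Z1 = {2, 4, 6}; Z2 = {0, 2, 4, 6}; fixed.
Sat(AF (p & (EF q))) = {0, 2, 4, 6}

{0, 2, 4, 6}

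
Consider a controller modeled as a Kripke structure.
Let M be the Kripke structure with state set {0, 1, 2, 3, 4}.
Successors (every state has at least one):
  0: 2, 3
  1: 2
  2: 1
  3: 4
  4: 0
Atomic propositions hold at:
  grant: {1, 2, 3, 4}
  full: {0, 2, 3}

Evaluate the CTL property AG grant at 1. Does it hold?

Yes

AG grant: greatest fixpoint, start Z0 = {1, 2, 3, 4}, keep only states in Sat with every successor in Z. Z1 = {1, 2, 3}; Z2 = {1, 2}; fixed.
Sat(AG grant) = {1, 2}
1 ∈ Sat(AG grant) = {1, 2}, so the formula holds at 1.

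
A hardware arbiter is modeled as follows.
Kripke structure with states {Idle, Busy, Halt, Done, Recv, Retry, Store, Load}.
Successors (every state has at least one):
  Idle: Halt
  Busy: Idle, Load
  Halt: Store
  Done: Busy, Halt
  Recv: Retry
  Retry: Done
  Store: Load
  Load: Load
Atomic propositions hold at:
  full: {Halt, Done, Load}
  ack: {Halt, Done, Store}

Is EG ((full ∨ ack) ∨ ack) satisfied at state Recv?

Sat(full ∨ ack) = {Halt, Done, Store, Load}
Sat((full ∨ ack) ∨ ack) = {Halt, Done, Store, Load}
EG ((full ∨ ack) ∨ ack): greatest fixpoint, start Z0 = {Halt, Done, Store, Load}, keep only states in Sat with some successor in Z. Already a fixed point.
Sat(EG ((full ∨ ack) ∨ ack)) = {Halt, Done, Store, Load}
Recv ∉ Sat(EG ((full ∨ ack) ∨ ack)) = {Halt, Done, Store, Load}, so the formula does not hold at Recv.

No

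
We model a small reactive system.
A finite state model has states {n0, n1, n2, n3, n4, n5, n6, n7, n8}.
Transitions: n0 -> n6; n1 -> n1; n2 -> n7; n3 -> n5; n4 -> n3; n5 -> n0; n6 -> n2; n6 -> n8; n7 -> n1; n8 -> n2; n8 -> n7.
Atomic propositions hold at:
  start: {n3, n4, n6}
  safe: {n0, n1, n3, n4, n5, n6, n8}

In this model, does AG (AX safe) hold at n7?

Sat(AX safe) = {s : every successor in {n0, n1, n3, n4, n5, n6, n8}} = {n0, n1, n3, n4, n5, n7}
AG (AX safe): greatest fixpoint, start Z0 = {n0, n1, n3, n4, n5, n7}, keep only states in Sat with every successor in Z. Z1 = {n1, n3, n4, n5, n7}; Z2 = {n1, n3, n4, n7}; Z3 = {n1, n4, n7}; Z4 = {n1, n7}; fixed.
Sat(AG (AX safe)) = {n1, n7}
n7 ∈ Sat(AG (AX safe)) = {n1, n7}, so the formula holds at n7.

Yes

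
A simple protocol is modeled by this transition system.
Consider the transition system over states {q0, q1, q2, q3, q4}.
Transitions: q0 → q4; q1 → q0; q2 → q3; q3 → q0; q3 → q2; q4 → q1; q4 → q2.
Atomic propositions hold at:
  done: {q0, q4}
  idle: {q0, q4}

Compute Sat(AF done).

AF done: least fixpoint, start Z0 = {q0, q4}, add states with every successor in Z. Z1 = {q0, q1, q4}; fixed.
Sat(AF done) = {q0, q1, q4}

{q0, q1, q4}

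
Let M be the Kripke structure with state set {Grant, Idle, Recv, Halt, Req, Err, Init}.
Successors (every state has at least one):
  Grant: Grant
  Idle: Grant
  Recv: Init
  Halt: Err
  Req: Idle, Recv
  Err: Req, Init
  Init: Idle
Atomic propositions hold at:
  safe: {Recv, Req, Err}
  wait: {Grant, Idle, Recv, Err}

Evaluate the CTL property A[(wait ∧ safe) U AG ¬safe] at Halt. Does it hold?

Sat(wait ∧ safe) = {Recv, Err}
Sat(¬safe) = {Grant, Idle, Halt, Init}
AG ¬safe: greatest fixpoint, start Z0 = {Grant, Idle, Halt, Init}, keep only states in Sat with every successor in Z. Z1 = {Grant, Idle, Init}; fixed.
Sat(AG ¬safe) = {Grant, Idle, Init}
A[(wait ∧ safe) U AG ¬safe]: least fixpoint, start Z0 = Sat(AG ¬safe) = {Grant, Idle, Init}, add states in Sat(wait ∧ safe) with every successor in Z. Z1 = {Grant, Idle, Recv, Init}; fixed.
Sat(A[(wait ∧ safe) U AG ¬safe]) = {Grant, Idle, Recv, Init}
Halt ∉ Sat(A[(wait ∧ safe) U AG ¬safe]) = {Grant, Idle, Recv, Init}, so the formula does not hold at Halt.

No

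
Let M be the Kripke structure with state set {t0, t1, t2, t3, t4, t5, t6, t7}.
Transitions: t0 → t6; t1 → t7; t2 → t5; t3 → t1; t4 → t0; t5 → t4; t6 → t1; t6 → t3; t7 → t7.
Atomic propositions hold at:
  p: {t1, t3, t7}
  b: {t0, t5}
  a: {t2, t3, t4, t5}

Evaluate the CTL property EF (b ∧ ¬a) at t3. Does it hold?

Sat(¬a) = {t0, t1, t6, t7}
Sat(b ∧ ¬a) = {t0}
EF (b ∧ ¬a): least fixpoint, start Z0 = {t0}, add states with some successor in Z. Z1 = {t0, t4}; Z2 = {t0, t4, t5}; Z3 = {t0, t2, t4, t5}; fixed.
Sat(EF (b ∧ ¬a)) = {t0, t2, t4, t5}
t3 ∉ Sat(EF (b ∧ ¬a)) = {t0, t2, t4, t5}, so the formula does not hold at t3.

No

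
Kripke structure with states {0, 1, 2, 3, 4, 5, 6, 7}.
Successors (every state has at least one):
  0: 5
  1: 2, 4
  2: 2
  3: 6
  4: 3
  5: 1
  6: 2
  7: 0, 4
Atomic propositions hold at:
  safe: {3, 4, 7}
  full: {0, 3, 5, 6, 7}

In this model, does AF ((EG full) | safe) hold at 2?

EG full: greatest fixpoint, start Z0 = {0, 3, 5, 6, 7}, keep only states in Sat with some successor in Z. Z1 = {0, 3, 7}; Z2 = {7}; Z3 = ∅; fixed.
Sat(EG full) = ∅
Sat((EG full) | safe) = {3, 4, 7}
AF ((EG full) | safe): least fixpoint, start Z0 = {3, 4, 7}, add states with every successor in Z. Already a fixed point.
Sat(AF ((EG full) | safe)) = {3, 4, 7}
2 ∉ Sat(AF ((EG full) | safe)) = {3, 4, 7}, so the formula does not hold at 2.

No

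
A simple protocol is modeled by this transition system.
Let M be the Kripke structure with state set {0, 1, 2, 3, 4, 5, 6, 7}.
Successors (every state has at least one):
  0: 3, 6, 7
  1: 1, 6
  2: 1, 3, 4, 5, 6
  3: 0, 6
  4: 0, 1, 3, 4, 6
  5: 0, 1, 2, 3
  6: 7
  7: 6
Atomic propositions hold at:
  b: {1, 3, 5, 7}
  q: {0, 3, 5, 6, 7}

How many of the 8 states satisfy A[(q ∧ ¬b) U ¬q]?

Sat(¬b) = {0, 2, 4, 6}
Sat(q ∧ ¬b) = {0, 6}
Sat(¬q) = {1, 2, 4}
A[(q ∧ ¬b) U ¬q]: least fixpoint, start Z0 = Sat(¬q) = {1, 2, 4}, add states in Sat(q ∧ ¬b) with every successor in Z. Already a fixed point.
Sat(A[(q ∧ ¬b) U ¬q]) = {1, 2, 4}
|Sat(A[(q ∧ ¬b) U ¬q])| = |{1, 2, 4}| = 3.

3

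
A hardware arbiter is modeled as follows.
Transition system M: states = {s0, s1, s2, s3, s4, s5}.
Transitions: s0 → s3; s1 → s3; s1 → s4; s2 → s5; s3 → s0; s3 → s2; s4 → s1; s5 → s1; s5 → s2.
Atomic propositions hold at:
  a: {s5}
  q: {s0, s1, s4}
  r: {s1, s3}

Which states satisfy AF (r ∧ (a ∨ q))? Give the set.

Sat(a ∨ q) = {s0, s1, s4, s5}
Sat(r ∧ (a ∨ q)) = {s1}
AF (r ∧ (a ∨ q)): least fixpoint, start Z0 = {s1}, add states with every successor in Z. Z1 = {s1, s4}; fixed.
Sat(AF (r ∧ (a ∨ q))) = {s1, s4}

{s1, s4}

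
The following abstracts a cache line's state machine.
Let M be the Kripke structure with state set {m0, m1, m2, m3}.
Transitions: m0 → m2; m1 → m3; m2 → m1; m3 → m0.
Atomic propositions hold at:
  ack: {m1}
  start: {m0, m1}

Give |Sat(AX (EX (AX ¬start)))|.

Sat(¬start) = {m2, m3}
Sat(AX ¬start) = {s : every successor in {m2, m3}} = {m0, m1}
Sat(EX (AX ¬start)) = {s : some successor in {m0, m1}} = {m2, m3}
Sat(AX (EX (AX ¬start))) = {s : every successor in {m2, m3}} = {m0, m1}
|Sat(AX (EX (AX ¬start)))| = |{m0, m1}| = 2.

2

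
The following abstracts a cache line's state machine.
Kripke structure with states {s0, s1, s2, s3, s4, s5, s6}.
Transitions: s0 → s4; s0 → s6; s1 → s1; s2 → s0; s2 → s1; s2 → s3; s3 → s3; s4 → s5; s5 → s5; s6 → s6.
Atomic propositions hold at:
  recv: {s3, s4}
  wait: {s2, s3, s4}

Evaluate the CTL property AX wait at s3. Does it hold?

Yes

Sat(AX wait) = {s : every successor in {s2, s3, s4}} = {s3}
s3 ∈ Sat(AX wait) = {s3}, so the formula holds at s3.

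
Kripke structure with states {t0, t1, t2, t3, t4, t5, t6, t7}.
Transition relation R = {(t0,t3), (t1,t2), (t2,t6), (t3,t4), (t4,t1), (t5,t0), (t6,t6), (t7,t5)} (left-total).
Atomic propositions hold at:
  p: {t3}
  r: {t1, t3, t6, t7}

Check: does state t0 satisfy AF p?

AF p: least fixpoint, start Z0 = {t3}, add states with every successor in Z. Z1 = {t0, t3}; Z2 = {t0, t3, t5}; Z3 = {t0, t3, t5, t7}; fixed.
Sat(AF p) = {t0, t3, t5, t7}
t0 ∈ Sat(AF p) = {t0, t3, t5, t7}, so the formula holds at t0.

Yes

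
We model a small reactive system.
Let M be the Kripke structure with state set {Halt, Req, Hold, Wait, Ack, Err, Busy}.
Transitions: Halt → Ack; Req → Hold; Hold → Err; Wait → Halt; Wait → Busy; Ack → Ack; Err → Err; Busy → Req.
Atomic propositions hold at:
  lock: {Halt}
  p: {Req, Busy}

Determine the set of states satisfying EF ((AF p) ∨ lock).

AF p: least fixpoint, start Z0 = {Req, Busy}, add states with every successor in Z. Already a fixed point.
Sat(AF p) = {Req, Busy}
Sat((AF p) ∨ lock) = {Halt, Req, Busy}
EF ((AF p) ∨ lock): least fixpoint, start Z0 = {Halt, Req, Busy}, add states with some successor in Z. Z1 = {Halt, Req, Wait, Busy}; fixed.
Sat(EF ((AF p) ∨ lock)) = {Halt, Req, Wait, Busy}

{Halt, Req, Wait, Busy}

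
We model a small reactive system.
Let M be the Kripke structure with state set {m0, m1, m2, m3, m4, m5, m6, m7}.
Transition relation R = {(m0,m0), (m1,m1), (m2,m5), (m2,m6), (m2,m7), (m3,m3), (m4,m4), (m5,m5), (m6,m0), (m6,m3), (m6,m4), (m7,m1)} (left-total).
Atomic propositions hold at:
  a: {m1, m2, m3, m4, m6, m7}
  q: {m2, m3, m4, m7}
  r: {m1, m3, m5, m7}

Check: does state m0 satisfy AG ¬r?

Sat(¬r) = {m0, m2, m4, m6}
AG ¬r: greatest fixpoint, start Z0 = {m0, m2, m4, m6}, keep only states in Sat with every successor in Z. Z1 = {m0, m4}; fixed.
Sat(AG ¬r) = {m0, m4}
m0 ∈ Sat(AG ¬r) = {m0, m4}, so the formula holds at m0.

Yes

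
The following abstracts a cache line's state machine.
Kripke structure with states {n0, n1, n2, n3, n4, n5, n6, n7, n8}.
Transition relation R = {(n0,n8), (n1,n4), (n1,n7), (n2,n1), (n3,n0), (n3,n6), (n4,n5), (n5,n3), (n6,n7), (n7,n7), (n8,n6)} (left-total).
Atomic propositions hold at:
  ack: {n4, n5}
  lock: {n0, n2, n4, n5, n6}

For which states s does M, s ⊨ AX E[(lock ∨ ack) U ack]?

{n4}

Sat(lock ∨ ack) = {n0, n2, n4, n5, n6}
E[(lock ∨ ack) U ack]: least fixpoint, start Z0 = Sat(ack) = {n4, n5}, add states in Sat(lock ∨ ack) with some successor in Z. Already a fixed point.
Sat(E[(lock ∨ ack) U ack]) = {n4, n5}
Sat(AX E[(lock ∨ ack) U ack]) = {s : every successor in {n4, n5}} = {n4}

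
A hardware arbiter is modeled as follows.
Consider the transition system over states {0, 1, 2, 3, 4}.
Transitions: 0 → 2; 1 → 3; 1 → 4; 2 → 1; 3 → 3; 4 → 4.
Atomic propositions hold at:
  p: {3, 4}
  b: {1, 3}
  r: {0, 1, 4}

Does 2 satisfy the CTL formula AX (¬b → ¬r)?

Sat(¬b) = {0, 2, 4}
Sat(¬r) = {2, 3}
Sat(¬b → ¬r) = {1, 2, 3}
Sat(AX (¬b → ¬r)) = {s : every successor in {1, 2, 3}} = {0, 2, 3}
2 ∈ Sat(AX (¬b → ¬r)) = {0, 2, 3}, so the formula holds at 2.

Yes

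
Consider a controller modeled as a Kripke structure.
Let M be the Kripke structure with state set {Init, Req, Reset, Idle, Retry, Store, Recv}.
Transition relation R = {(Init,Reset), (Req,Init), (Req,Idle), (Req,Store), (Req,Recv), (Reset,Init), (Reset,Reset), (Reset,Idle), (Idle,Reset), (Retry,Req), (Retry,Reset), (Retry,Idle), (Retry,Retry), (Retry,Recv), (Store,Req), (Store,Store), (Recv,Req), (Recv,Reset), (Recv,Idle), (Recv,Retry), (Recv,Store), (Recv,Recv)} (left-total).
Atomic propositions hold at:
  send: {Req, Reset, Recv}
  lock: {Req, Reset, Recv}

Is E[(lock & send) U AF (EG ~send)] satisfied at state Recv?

Yes

Sat(lock & send) = {Req, Reset, Recv}
Sat(~send) = {Init, Idle, Retry, Store}
EG ~send: greatest fixpoint, start Z0 = {Init, Idle, Retry, Store}, keep only states in Sat with some successor in Z. Z1 = {Retry, Store}; fixed.
Sat(EG ~send) = {Retry, Store}
AF (EG ~send): least fixpoint, start Z0 = {Retry, Store}, add states with every successor in Z. Already a fixed point.
Sat(AF (EG ~send)) = {Retry, Store}
E[(lock & send) U AF (EG ~send)]: least fixpoint, start Z0 = Sat(AF (EG ~send)) = {Retry, Store}, add states in Sat(lock & send) with some successor in Z. Z1 = {Req, Retry, Store, Recv}; fixed.
Sat(E[(lock & send) U AF (EG ~send)]) = {Req, Retry, Store, Recv}
Recv ∈ Sat(E[(lock & send) U AF (EG ~send)]) = {Req, Retry, Store, Recv}, so the formula holds at Recv.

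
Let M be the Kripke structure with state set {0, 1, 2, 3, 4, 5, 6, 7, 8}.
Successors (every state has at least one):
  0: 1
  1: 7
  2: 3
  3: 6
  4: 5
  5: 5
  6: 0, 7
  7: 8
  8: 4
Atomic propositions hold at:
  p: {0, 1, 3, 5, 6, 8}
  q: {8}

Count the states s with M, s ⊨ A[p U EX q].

5

Sat(EX q) = {s : some successor in {8}} = {7}
A[p U EX q]: least fixpoint, start Z0 = Sat(EX q) = {7}, add states in Sat(p) with every successor in Z. Z1 = {1, 7}; Z2 = {0, 1, 7}; Z3 = {0, 1, 6, 7}; Z4 = {0, 1, 3, 6, 7}; fixed.
Sat(A[p U EX q]) = {0, 1, 3, 6, 7}
|Sat(A[p U EX q])| = |{0, 1, 3, 6, 7}| = 5.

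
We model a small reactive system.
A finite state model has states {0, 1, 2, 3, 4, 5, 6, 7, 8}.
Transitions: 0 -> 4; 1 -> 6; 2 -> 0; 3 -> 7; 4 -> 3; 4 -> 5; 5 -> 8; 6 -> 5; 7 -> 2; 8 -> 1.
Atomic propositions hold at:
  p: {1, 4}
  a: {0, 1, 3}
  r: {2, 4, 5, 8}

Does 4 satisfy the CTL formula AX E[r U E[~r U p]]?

Sat(~r) = {0, 1, 3, 6, 7}
E[~r U p]: least fixpoint, start Z0 = Sat(p) = {1, 4}, add states in Sat(~r) with some successor in Z. Z1 = {0, 1, 4}; fixed.
Sat(E[~r U p]) = {0, 1, 4}
E[r U E[~r U p]]: least fixpoint, start Z0 = Sat(E[~r U p]) = {0, 1, 4}, add states in Sat(r) with some successor in Z. Z1 = {0, 1, 2, 4, 8}; Z2 = {0, 1, 2, 4, 5, 8}; fixed.
Sat(E[r U E[~r U p]]) = {0, 1, 2, 4, 5, 8}
Sat(AX E[r U E[~r U p]]) = {s : every successor in {0, 1, 2, 4, 5, 8}} = {0, 2, 5, 6, 7, 8}
4 ∉ Sat(AX E[r U E[~r U p]]) = {0, 2, 5, 6, 7, 8}, so the formula does not hold at 4.

No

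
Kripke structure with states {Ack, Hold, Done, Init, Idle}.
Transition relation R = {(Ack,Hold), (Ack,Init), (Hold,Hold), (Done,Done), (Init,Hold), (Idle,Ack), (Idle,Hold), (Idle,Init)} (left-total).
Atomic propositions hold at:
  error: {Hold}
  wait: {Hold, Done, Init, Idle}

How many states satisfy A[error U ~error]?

4

Sat(~error) = {Ack, Done, Init, Idle}
A[error U ~error]: least fixpoint, start Z0 = Sat(~error) = {Ack, Done, Init, Idle}, add states in Sat(error) with every successor in Z. Already a fixed point.
Sat(A[error U ~error]) = {Ack, Done, Init, Idle}
|Sat(A[error U ~error])| = |{Ack, Done, Init, Idle}| = 4.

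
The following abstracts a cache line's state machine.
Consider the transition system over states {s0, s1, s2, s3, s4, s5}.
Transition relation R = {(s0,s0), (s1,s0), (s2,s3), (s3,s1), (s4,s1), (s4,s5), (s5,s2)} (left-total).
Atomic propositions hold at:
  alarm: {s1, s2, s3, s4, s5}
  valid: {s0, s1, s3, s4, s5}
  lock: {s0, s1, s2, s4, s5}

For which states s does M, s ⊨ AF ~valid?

{s2, s5}

Sat(~valid) = {s2}
AF ~valid: least fixpoint, start Z0 = {s2}, add states with every successor in Z. Z1 = {s2, s5}; fixed.
Sat(AF ~valid) = {s2, s5}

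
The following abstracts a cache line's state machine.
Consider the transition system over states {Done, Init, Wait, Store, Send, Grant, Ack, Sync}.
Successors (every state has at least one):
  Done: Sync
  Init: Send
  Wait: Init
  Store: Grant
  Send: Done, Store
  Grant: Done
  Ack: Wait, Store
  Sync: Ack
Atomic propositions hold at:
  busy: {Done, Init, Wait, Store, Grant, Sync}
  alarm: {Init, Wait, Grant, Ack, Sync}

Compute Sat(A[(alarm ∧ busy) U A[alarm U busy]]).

{Done, Init, Wait, Store, Grant, Ack, Sync}

Sat(alarm ∧ busy) = {Init, Wait, Grant, Sync}
A[alarm U busy]: least fixpoint, start Z0 = Sat(busy) = {Done, Init, Wait, Store, Grant, Sync}, add states in Sat(alarm) with every successor in Z. Z1 = {Done, Init, Wait, Store, Grant, Ack, Sync}; fixed.
Sat(A[alarm U busy]) = {Done, Init, Wait, Store, Grant, Ack, Sync}
A[(alarm ∧ busy) U A[alarm U busy]]: least fixpoint, start Z0 = Sat(A[alarm U busy]) = {Done, Init, Wait, Store, Grant, Ack, Sync}, add states in Sat(alarm ∧ busy) with every successor in Z. Already a fixed point.
Sat(A[(alarm ∧ busy) U A[alarm U busy]]) = {Done, Init, Wait, Store, Grant, Ack, Sync}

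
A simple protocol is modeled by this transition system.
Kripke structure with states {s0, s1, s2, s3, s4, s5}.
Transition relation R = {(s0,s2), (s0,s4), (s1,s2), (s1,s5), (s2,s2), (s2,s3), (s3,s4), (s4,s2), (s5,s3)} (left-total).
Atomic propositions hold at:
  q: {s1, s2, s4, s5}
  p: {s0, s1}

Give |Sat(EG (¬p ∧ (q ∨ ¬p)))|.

Sat(¬p) = {s2, s3, s4, s5}
Sat(q ∨ ¬p) = {s1, s2, s3, s4, s5}
Sat(¬p ∧ (q ∨ ¬p)) = {s2, s3, s4, s5}
EG (¬p ∧ (q ∨ ¬p)): greatest fixpoint, start Z0 = {s2, s3, s4, s5}, keep only states in Sat with some successor in Z. Already a fixed point.
Sat(EG (¬p ∧ (q ∨ ¬p))) = {s2, s3, s4, s5}
|Sat(EG (¬p ∧ (q ∨ ¬p)))| = |{s2, s3, s4, s5}| = 4.

4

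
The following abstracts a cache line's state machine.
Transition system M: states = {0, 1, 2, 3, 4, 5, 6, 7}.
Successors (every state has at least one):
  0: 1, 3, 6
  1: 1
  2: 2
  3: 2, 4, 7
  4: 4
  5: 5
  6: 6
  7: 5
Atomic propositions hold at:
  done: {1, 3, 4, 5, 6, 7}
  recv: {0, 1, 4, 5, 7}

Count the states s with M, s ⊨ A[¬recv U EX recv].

6

Sat(¬recv) = {2, 3, 6}
Sat(EX recv) = {s : some successor in {0, 1, 4, 5, 7}} = {0, 1, 3, 4, 5, 7}
A[¬recv U EX recv]: least fixpoint, start Z0 = Sat(EX recv) = {0, 1, 3, 4, 5, 7}, add states in Sat(¬recv) with every successor in Z. Already a fixed point.
Sat(A[¬recv U EX recv]) = {0, 1, 3, 4, 5, 7}
|Sat(A[¬recv U EX recv])| = |{0, 1, 3, 4, 5, 7}| = 6.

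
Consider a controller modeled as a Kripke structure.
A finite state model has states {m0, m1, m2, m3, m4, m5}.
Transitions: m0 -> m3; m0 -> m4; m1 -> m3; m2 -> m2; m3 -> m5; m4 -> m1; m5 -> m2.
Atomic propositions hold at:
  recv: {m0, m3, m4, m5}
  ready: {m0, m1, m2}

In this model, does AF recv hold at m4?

AF recv: least fixpoint, start Z0 = {m0, m3, m4, m5}, add states with every successor in Z. Z1 = {m0, m1, m3, m4, m5}; fixed.
Sat(AF recv) = {m0, m1, m3, m4, m5}
m4 ∈ Sat(AF recv) = {m0, m1, m3, m4, m5}, so the formula holds at m4.

Yes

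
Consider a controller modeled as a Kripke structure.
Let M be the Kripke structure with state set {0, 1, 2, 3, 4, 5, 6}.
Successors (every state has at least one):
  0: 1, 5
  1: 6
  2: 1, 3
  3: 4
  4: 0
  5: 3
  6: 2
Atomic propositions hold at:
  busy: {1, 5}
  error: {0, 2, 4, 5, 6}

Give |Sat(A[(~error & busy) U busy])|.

Sat(~error) = {1, 3}
Sat(~error & busy) = {1}
A[(~error & busy) U busy]: least fixpoint, start Z0 = Sat(busy) = {1, 5}, add states in Sat(~error & busy) with every successor in Z. Already a fixed point.
Sat(A[(~error & busy) U busy]) = {1, 5}
|Sat(A[(~error & busy) U busy])| = |{1, 5}| = 2.

2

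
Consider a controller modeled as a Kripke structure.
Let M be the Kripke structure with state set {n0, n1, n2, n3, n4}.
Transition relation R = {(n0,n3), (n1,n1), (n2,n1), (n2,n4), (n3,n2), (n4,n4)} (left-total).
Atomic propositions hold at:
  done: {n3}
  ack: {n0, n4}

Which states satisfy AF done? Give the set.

AF done: least fixpoint, start Z0 = {n3}, add states with every successor in Z. Z1 = {n0, n3}; fixed.
Sat(AF done) = {n0, n3}

{n0, n3}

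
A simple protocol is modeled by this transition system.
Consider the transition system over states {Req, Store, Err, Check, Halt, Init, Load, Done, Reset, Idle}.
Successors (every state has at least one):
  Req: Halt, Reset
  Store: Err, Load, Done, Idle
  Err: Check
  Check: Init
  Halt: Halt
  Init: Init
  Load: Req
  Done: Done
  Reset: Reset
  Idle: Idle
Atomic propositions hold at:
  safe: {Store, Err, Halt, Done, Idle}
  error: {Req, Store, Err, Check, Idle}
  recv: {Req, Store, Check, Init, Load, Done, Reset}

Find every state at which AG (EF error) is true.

EF error: least fixpoint, start Z0 = {Req, Store, Err, Check, Idle}, add states with some successor in Z. Z1 = {Req, Store, Err, Check, Load, Idle}; fixed.
Sat(EF error) = {Req, Store, Err, Check, Load, Idle}
AG (EF error): greatest fixpoint, start Z0 = {Req, Store, Err, Check, Load, Idle}, keep only states in Sat with every successor in Z. Z1 = {Err, Load, Idle}; Z2 = {Idle}; fixed.
Sat(AG (EF error)) = {Idle}

{Idle}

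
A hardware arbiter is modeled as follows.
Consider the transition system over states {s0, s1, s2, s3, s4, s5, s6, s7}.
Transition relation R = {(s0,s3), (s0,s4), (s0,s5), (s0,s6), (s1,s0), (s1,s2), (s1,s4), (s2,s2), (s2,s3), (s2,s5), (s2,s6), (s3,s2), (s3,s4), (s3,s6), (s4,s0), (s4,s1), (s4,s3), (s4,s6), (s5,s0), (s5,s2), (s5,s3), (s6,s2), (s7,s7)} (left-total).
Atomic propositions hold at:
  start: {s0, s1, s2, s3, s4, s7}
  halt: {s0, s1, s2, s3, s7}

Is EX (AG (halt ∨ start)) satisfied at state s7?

Yes

Sat(halt ∨ start) = {s0, s1, s2, s3, s4, s7}
AG (halt ∨ start): greatest fixpoint, start Z0 = {s0, s1, s2, s3, s4, s7}, keep only states in Sat with every successor in Z. Z1 = {s1, s7}; Z2 = {s7}; fixed.
Sat(AG (halt ∨ start)) = {s7}
Sat(EX (AG (halt ∨ start))) = {s : some successor in {s7}} = {s7}
s7 ∈ Sat(EX (AG (halt ∨ start))) = {s7}, so the formula holds at s7.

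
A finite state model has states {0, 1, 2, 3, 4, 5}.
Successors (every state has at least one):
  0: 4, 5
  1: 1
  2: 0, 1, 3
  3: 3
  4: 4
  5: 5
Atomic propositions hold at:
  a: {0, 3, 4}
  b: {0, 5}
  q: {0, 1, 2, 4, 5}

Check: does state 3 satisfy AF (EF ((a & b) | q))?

No

Sat(a & b) = {0}
Sat((a & b) | q) = {0, 1, 2, 4, 5}
EF ((a & b) | q): least fixpoint, start Z0 = {0, 1, 2, 4, 5}, add states with some successor in Z. Already a fixed point.
Sat(EF ((a & b) | q)) = {0, 1, 2, 4, 5}
AF (EF ((a & b) | q)): least fixpoint, start Z0 = {0, 1, 2, 4, 5}, add states with every successor in Z. Already a fixed point.
Sat(AF (EF ((a & b) | q))) = {0, 1, 2, 4, 5}
3 ∉ Sat(AF (EF ((a & b) | q))) = {0, 1, 2, 4, 5}, so the formula does not hold at 3.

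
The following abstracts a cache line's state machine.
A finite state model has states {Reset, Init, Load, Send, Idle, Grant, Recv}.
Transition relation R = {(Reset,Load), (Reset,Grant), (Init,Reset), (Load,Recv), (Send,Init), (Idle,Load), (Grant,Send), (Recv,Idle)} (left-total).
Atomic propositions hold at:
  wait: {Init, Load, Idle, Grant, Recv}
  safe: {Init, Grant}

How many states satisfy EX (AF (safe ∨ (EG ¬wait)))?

Sat(¬wait) = {Reset, Send}
EG ¬wait: greatest fixpoint, start Z0 = {Reset, Send}, keep only states in Sat with some successor in Z. Z1 = ∅; fixed.
Sat(EG ¬wait) = ∅
Sat(safe ∨ (EG ¬wait)) = {Init, Grant}
AF (safe ∨ (EG ¬wait)): least fixpoint, start Z0 = {Init, Grant}, add states with every successor in Z. Z1 = {Init, Send, Grant}; fixed.
Sat(AF (safe ∨ (EG ¬wait))) = {Init, Send, Grant}
Sat(EX (AF (safe ∨ (EG ¬wait)))) = {s : some successor in {Init, Send, Grant}} = {Reset, Send, Grant}
|Sat(EX (AF (safe ∨ (EG ¬wait))))| = |{Reset, Send, Grant}| = 3.

3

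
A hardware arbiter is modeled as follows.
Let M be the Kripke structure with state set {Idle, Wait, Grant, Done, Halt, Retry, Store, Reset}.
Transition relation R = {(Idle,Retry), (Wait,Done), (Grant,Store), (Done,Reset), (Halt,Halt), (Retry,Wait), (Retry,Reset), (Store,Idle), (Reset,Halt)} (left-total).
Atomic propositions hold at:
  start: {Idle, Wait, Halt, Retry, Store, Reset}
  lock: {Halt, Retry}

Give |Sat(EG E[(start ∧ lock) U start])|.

Sat(start ∧ lock) = {Halt, Retry}
E[(start ∧ lock) U start]: least fixpoint, start Z0 = Sat(start) = {Idle, Wait, Halt, Retry, Store, Reset}, add states in Sat(start ∧ lock) with some successor in Z. Already a fixed point.
Sat(E[(start ∧ lock) U start]) = {Idle, Wait, Halt, Retry, Store, Reset}
EG E[(start ∧ lock) U start]: greatest fixpoint, start Z0 = {Idle, Wait, Halt, Retry, Store, Reset}, keep only states in Sat with some successor in Z. Z1 = {Idle, Halt, Retry, Store, Reset}; fixed.
Sat(EG E[(start ∧ lock) U start]) = {Idle, Halt, Retry, Store, Reset}
|Sat(EG E[(start ∧ lock) U start])| = |{Idle, Halt, Retry, Store, Reset}| = 5.

5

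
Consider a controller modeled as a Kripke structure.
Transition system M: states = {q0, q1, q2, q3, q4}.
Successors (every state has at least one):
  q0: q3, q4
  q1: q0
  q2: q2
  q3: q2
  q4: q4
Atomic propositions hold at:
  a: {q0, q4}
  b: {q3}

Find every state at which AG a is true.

{q4}

AG a: greatest fixpoint, start Z0 = {q0, q4}, keep only states in Sat with every successor in Z. Z1 = {q4}; fixed.
Sat(AG a) = {q4}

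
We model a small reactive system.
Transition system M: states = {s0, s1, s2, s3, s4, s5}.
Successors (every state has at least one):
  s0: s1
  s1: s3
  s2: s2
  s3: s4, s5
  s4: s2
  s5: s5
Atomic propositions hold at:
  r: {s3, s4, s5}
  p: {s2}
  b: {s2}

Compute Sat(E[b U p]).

{s2}

E[b U p]: least fixpoint, start Z0 = Sat(p) = {s2}, add states in Sat(b) with some successor in Z. Already a fixed point.
Sat(E[b U p]) = {s2}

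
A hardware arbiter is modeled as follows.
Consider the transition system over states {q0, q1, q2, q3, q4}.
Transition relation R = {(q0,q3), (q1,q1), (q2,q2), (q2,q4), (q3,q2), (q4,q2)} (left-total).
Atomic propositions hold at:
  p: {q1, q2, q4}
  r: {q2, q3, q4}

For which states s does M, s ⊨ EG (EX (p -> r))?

{q0, q2, q3, q4}

Sat(p -> r) = {q0, q2, q3, q4}
Sat(EX (p -> r)) = {s : some successor in {q0, q2, q3, q4}} = {q0, q2, q3, q4}
EG (EX (p -> r)): greatest fixpoint, start Z0 = {q0, q2, q3, q4}, keep only states in Sat with some successor in Z. Already a fixed point.
Sat(EG (EX (p -> r))) = {q0, q2, q3, q4}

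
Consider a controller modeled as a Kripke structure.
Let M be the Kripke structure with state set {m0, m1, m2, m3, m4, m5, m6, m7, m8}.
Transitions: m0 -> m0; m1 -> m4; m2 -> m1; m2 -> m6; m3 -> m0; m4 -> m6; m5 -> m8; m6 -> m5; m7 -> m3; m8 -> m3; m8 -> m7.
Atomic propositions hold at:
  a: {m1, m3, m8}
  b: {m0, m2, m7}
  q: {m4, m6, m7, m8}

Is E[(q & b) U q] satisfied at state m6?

Yes

Sat(q & b) = {m7}
E[(q & b) U q]: least fixpoint, start Z0 = Sat(q) = {m4, m6, m7, m8}, add states in Sat(q & b) with some successor in Z. Already a fixed point.
Sat(E[(q & b) U q]) = {m4, m6, m7, m8}
m6 ∈ Sat(E[(q & b) U q]) = {m4, m6, m7, m8}, so the formula holds at m6.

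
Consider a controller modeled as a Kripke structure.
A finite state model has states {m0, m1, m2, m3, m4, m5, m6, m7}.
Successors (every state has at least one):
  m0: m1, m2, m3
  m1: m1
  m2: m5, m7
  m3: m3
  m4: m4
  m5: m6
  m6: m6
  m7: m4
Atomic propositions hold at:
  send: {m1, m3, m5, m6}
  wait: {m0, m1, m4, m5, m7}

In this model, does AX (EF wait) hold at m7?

EF wait: least fixpoint, start Z0 = {m0, m1, m4, m5, m7}, add states with some successor in Z. Z1 = {m0, m1, m2, m4, m5, m7}; fixed.
Sat(EF wait) = {m0, m1, m2, m4, m5, m7}
Sat(AX (EF wait)) = {s : every successor in {m0, m1, m2, m4, m5, m7}} = {m1, m2, m4, m7}
m7 ∈ Sat(AX (EF wait)) = {m1, m2, m4, m7}, so the formula holds at m7.

Yes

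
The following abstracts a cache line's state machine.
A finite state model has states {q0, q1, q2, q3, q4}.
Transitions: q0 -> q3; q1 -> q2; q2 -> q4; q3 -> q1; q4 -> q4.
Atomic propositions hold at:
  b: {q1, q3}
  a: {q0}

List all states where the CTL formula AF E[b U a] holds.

E[b U a]: least fixpoint, start Z0 = Sat(a) = {q0}, add states in Sat(b) with some successor in Z. Already a fixed point.
Sat(E[b U a]) = {q0}
AF E[b U a]: least fixpoint, start Z0 = {q0}, add states with every successor in Z. Already a fixed point.
Sat(AF E[b U a]) = {q0}

{q0}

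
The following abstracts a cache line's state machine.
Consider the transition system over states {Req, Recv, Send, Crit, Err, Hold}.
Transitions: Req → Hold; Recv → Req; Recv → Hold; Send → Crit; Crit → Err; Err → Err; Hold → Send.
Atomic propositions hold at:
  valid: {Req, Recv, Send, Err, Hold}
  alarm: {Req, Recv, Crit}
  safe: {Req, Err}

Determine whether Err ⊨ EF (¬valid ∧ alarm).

No

Sat(¬valid) = {Crit}
Sat(¬valid ∧ alarm) = {Crit}
EF (¬valid ∧ alarm): least fixpoint, start Z0 = {Crit}, add states with some successor in Z. Z1 = {Send, Crit}; Z2 = {Send, Crit, Hold}; Z3 = {Req, Recv, Send, Crit, Hold}; fixed.
Sat(EF (¬valid ∧ alarm)) = {Req, Recv, Send, Crit, Hold}
Err ∉ Sat(EF (¬valid ∧ alarm)) = {Req, Recv, Send, Crit, Hold}, so the formula does not hold at Err.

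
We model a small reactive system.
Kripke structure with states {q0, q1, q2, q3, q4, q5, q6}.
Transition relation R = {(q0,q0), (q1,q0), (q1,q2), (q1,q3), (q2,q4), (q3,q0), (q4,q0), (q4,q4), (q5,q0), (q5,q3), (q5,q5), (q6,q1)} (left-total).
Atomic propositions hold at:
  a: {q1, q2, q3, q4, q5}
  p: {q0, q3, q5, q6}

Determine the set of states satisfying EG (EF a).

EF a: least fixpoint, start Z0 = {q1, q2, q3, q4, q5}, add states with some successor in Z. Z1 = {q1, q2, q3, q4, q5, q6}; fixed.
Sat(EF a) = {q1, q2, q3, q4, q5, q6}
EG (EF a): greatest fixpoint, start Z0 = {q1, q2, q3, q4, q5, q6}, keep only states in Sat with some successor in Z. Z1 = {q1, q2, q4, q5, q6}; fixed.
Sat(EG (EF a)) = {q1, q2, q4, q5, q6}

{q1, q2, q4, q5, q6}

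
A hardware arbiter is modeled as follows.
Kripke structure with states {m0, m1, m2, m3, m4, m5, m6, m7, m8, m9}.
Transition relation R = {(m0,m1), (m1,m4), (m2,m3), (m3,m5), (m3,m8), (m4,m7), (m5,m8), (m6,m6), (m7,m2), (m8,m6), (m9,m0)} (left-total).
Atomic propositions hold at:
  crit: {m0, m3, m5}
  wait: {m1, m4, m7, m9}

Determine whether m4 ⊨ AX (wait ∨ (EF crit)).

EF crit: least fixpoint, start Z0 = {m0, m3, m5}, add states with some successor in Z. Z1 = {m0, m2, m3, m5, m9}; Z2 = {m0, m2, m3, m5, m7, m9}; Z3 = {m0, m2, m3, m4, m5, m7, m9}; Z4 = {m0, m1, m2, m3, m4, m5, m7, m9}; fixed.
Sat(EF crit) = {m0, m1, m2, m3, m4, m5, m7, m9}
Sat(wait ∨ (EF crit)) = {m0, m1, m2, m3, m4, m5, m7, m9}
Sat(AX (wait ∨ (EF crit))) = {s : every successor in {m0, m1, m2, m3, m4, m5, m7, m9}} = {m0, m1, m2, m4, m7, m9}
m4 ∈ Sat(AX (wait ∨ (EF crit))) = {m0, m1, m2, m4, m7, m9}, so the formula holds at m4.

Yes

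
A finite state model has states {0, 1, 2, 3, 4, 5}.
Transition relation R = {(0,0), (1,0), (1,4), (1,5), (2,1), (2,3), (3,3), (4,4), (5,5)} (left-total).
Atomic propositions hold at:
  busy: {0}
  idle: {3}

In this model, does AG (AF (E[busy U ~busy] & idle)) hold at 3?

Yes

Sat(~busy) = {1, 2, 3, 4, 5}
E[busy U ~busy]: least fixpoint, start Z0 = Sat(~busy) = {1, 2, 3, 4, 5}, add states in Sat(busy) with some successor in Z. Already a fixed point.
Sat(E[busy U ~busy]) = {1, 2, 3, 4, 5}
Sat(E[busy U ~busy] & idle) = {3}
AF (E[busy U ~busy] & idle): least fixpoint, start Z0 = {3}, add states with every successor in Z. Already a fixed point.
Sat(AF (E[busy U ~busy] & idle)) = {3}
AG (AF (E[busy U ~busy] & idle)): greatest fixpoint, start Z0 = {3}, keep only states in Sat with every successor in Z. Already a fixed point.
Sat(AG (AF (E[busy U ~busy] & idle))) = {3}
3 ∈ Sat(AG (AF (E[busy U ~busy] & idle))) = {3}, so the formula holds at 3.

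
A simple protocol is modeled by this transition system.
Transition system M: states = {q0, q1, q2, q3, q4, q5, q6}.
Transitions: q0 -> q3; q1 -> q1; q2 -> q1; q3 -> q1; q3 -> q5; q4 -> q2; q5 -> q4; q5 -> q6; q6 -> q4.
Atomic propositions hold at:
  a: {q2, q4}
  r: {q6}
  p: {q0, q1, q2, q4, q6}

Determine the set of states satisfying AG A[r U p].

A[r U p]: least fixpoint, start Z0 = Sat(p) = {q0, q1, q2, q4, q6}, add states in Sat(r) with every successor in Z. Already a fixed point.
Sat(A[r U p]) = {q0, q1, q2, q4, q6}
AG A[r U p]: greatest fixpoint, start Z0 = {q0, q1, q2, q4, q6}, keep only states in Sat with every successor in Z. Z1 = {q1, q2, q4, q6}; fixed.
Sat(AG A[r U p]) = {q1, q2, q4, q6}

{q1, q2, q4, q6}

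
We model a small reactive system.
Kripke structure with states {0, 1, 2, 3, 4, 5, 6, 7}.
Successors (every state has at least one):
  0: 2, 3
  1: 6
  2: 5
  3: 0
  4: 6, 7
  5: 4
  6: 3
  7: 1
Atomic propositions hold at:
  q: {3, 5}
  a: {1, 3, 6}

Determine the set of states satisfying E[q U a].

E[q U a]: least fixpoint, start Z0 = Sat(a) = {1, 3, 6}, add states in Sat(q) with some successor in Z. Already a fixed point.
Sat(E[q U a]) = {1, 3, 6}

{1, 3, 6}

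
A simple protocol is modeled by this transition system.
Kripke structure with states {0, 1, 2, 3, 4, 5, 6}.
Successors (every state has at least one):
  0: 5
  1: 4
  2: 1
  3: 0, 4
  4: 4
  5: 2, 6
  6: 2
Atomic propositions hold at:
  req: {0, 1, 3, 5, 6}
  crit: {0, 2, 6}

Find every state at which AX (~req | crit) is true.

{1, 3, 4, 5, 6}

Sat(~req) = {2, 4}
Sat(~req | crit) = {0, 2, 4, 6}
Sat(AX (~req | crit)) = {s : every successor in {0, 2, 4, 6}} = {1, 3, 4, 5, 6}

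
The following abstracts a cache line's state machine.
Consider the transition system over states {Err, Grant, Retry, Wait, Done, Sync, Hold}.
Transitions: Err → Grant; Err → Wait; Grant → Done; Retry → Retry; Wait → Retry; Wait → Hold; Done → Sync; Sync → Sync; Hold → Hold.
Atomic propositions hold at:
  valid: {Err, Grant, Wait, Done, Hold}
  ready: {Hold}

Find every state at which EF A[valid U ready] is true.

A[valid U ready]: least fixpoint, start Z0 = Sat(ready) = {Hold}, add states in Sat(valid) with every successor in Z. Already a fixed point.
Sat(A[valid U ready]) = {Hold}
EF A[valid U ready]: least fixpoint, start Z0 = {Hold}, add states with some successor in Z. Z1 = {Wait, Hold}; Z2 = {Err, Wait, Hold}; fixed.
Sat(EF A[valid U ready]) = {Err, Wait, Hold}

{Err, Wait, Hold}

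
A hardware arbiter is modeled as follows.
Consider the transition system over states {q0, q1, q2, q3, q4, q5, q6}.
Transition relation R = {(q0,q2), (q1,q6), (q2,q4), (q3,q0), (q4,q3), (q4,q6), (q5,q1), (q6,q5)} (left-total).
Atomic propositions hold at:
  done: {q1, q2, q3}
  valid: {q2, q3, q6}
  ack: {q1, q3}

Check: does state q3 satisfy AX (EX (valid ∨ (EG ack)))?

Yes

EG ack: greatest fixpoint, start Z0 = {q1, q3}, keep only states in Sat with some successor in Z. Z1 = ∅; fixed.
Sat(EG ack) = ∅
Sat(valid ∨ (EG ack)) = {q2, q3, q6}
Sat(EX (valid ∨ (EG ack))) = {s : some successor in {q2, q3, q6}} = {q0, q1, q4}
Sat(AX (EX (valid ∨ (EG ack)))) = {s : every successor in {q0, q1, q4}} = {q2, q3, q5}
q3 ∈ Sat(AX (EX (valid ∨ (EG ack)))) = {q2, q3, q5}, so the formula holds at q3.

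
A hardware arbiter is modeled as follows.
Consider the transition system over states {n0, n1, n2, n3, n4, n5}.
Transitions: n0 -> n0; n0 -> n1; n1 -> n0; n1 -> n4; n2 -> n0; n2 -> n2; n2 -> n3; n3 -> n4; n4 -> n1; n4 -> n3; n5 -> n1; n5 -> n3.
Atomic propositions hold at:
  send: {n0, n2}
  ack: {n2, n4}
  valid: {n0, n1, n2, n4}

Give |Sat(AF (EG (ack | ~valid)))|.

Sat(~valid) = {n3, n5}
Sat(ack | ~valid) = {n2, n3, n4, n5}
EG (ack | ~valid): greatest fixpoint, start Z0 = {n2, n3, n4, n5}, keep only states in Sat with some successor in Z. Already a fixed point.
Sat(EG (ack | ~valid)) = {n2, n3, n4, n5}
AF (EG (ack | ~valid)): least fixpoint, start Z0 = {n2, n3, n4, n5}, add states with every successor in Z. Already a fixed point.
Sat(AF (EG (ack | ~valid))) = {n2, n3, n4, n5}
|Sat(AF (EG (ack | ~valid)))| = |{n2, n3, n4, n5}| = 4.

4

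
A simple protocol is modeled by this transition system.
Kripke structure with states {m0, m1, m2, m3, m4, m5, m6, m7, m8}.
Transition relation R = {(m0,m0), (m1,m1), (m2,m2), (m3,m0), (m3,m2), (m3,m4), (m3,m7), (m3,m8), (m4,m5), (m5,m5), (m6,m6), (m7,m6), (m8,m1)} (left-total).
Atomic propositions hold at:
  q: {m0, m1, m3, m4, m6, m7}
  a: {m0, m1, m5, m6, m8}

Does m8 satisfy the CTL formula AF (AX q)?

Sat(AX q) = {s : every successor in {m0, m1, m3, m4, m6, m7}} = {m0, m1, m6, m7, m8}
AF (AX q): least fixpoint, start Z0 = {m0, m1, m6, m7, m8}, add states with every successor in Z. Already a fixed point.
Sat(AF (AX q)) = {m0, m1, m6, m7, m8}
m8 ∈ Sat(AF (AX q)) = {m0, m1, m6, m7, m8}, so the formula holds at m8.

Yes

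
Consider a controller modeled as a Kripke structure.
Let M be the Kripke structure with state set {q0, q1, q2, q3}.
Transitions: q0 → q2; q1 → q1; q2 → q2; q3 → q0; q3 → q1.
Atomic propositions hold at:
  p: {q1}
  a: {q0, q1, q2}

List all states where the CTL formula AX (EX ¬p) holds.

Sat(¬p) = {q0, q2, q3}
Sat(EX ¬p) = {s : some successor in {q0, q2, q3}} = {q0, q2, q3}
Sat(AX (EX ¬p)) = {s : every successor in {q0, q2, q3}} = {q0, q2}

{q0, q2}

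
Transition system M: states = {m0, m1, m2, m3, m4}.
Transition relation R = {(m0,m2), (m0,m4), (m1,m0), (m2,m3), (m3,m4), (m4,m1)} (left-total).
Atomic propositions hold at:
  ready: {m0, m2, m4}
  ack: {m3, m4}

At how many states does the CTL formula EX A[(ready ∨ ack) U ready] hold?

Sat(ready ∨ ack) = {m0, m2, m3, m4}
A[(ready ∨ ack) U ready]: least fixpoint, start Z0 = Sat(ready) = {m0, m2, m4}, add states in Sat(ready ∨ ack) with every successor in Z. Z1 = {m0, m2, m3, m4}; fixed.
Sat(A[(ready ∨ ack) U ready]) = {m0, m2, m3, m4}
Sat(EX A[(ready ∨ ack) U ready]) = {s : some successor in {m0, m2, m3, m4}} = {m0, m1, m2, m3}
|Sat(EX A[(ready ∨ ack) U ready])| = |{m0, m1, m2, m3}| = 4.

4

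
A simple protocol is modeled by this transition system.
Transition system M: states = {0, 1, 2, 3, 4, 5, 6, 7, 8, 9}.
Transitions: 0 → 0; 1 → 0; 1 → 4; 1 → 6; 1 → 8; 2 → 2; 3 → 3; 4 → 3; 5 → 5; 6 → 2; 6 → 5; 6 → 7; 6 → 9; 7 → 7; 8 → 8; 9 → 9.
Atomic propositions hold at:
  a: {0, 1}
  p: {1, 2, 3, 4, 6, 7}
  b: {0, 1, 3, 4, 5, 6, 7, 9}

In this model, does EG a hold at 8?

No

EG a: greatest fixpoint, start Z0 = {0, 1}, keep only states in Sat with some successor in Z. Already a fixed point.
Sat(EG a) = {0, 1}
8 ∉ Sat(EG a) = {0, 1}, so the formula does not hold at 8.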